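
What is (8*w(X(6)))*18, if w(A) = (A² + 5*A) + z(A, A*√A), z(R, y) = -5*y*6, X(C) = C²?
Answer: -720576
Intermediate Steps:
z(R, y) = -30*y
w(A) = A² - 30*A^(3/2) + 5*A (w(A) = (A² + 5*A) - 30*A*√A = (A² + 5*A) - 30*A^(3/2) = A² - 30*A^(3/2) + 5*A)
(8*w(X(6)))*18 = (8*((6²)² - 30*(6²)^(3/2) + 5*6²))*18 = (8*(36² - 30*36^(3/2) + 5*36))*18 = (8*(1296 - 30*216 + 180))*18 = (8*(1296 - 6480 + 180))*18 = (8*(-5004))*18 = -40032*18 = -720576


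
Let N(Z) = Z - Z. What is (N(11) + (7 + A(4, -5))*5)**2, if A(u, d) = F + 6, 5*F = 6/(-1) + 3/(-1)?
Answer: 3136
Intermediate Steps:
F = -9/5 (F = (6/(-1) + 3/(-1))/5 = (6*(-1) + 3*(-1))/5 = (-6 - 3)/5 = (1/5)*(-9) = -9/5 ≈ -1.8000)
A(u, d) = 21/5 (A(u, d) = -9/5 + 6 = 21/5)
N(Z) = 0
(N(11) + (7 + A(4, -5))*5)**2 = (0 + (7 + 21/5)*5)**2 = (0 + (56/5)*5)**2 = (0 + 56)**2 = 56**2 = 3136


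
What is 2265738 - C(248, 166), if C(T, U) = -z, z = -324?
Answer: 2265414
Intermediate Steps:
C(T, U) = 324 (C(T, U) = -1*(-324) = 324)
2265738 - C(248, 166) = 2265738 - 1*324 = 2265738 - 324 = 2265414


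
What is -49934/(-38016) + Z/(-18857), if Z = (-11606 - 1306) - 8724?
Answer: 882059807/358433856 ≈ 2.4609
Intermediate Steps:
Z = -21636 (Z = -12912 - 8724 = -21636)
-49934/(-38016) + Z/(-18857) = -49934/(-38016) - 21636/(-18857) = -49934*(-1/38016) - 21636*(-1/18857) = 24967/19008 + 21636/18857 = 882059807/358433856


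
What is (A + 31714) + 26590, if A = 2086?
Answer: 60390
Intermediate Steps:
(A + 31714) + 26590 = (2086 + 31714) + 26590 = 33800 + 26590 = 60390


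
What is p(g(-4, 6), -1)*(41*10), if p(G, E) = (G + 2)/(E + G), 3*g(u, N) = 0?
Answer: -820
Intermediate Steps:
g(u, N) = 0 (g(u, N) = (⅓)*0 = 0)
p(G, E) = (2 + G)/(E + G)
p(g(-4, 6), -1)*(41*10) = ((2 + 0)/(-1 + 0))*(41*10) = (2/(-1))*410 = -1*2*410 = -2*410 = -820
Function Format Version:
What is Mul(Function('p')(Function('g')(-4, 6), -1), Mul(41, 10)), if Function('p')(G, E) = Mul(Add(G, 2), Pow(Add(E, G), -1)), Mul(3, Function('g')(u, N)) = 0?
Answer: -820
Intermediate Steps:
Function('g')(u, N) = 0 (Function('g')(u, N) = Mul(Rational(1, 3), 0) = 0)
Function('p')(G, E) = Mul(Pow(Add(E, G), -1), Add(2, G)) (Function('p')(G, E) = Mul(Add(2, G), Pow(Add(E, G), -1)) = Mul(Pow(Add(E, G), -1), Add(2, G)))
Mul(Function('p')(Function('g')(-4, 6), -1), Mul(41, 10)) = Mul(Mul(Pow(Add(-1, 0), -1), Add(2, 0)), Mul(41, 10)) = Mul(Mul(Pow(-1, -1), 2), 410) = Mul(Mul(-1, 2), 410) = Mul(-2, 410) = -820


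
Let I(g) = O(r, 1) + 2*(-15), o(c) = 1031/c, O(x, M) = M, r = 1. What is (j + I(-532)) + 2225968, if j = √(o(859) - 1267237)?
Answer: 2225939 + 4*I*√58441826198/859 ≈ 2.2259e+6 + 1125.7*I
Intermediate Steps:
I(g) = -29 (I(g) = 1 + 2*(-15) = 1 - 30 = -29)
j = 4*I*√58441826198/859 (j = √(1031/859 - 1267237) = √(-1088555552/859) = 4*I*√58441826198/859 ≈ 1125.7*I)
(j + I(-532)) + 2225968 = (4*I*√58441826198/859 - 29) + 2225968 = (-29 + 4*I*√58441826198/859) + 2225968 = 2225939 + 4*I*√58441826198/859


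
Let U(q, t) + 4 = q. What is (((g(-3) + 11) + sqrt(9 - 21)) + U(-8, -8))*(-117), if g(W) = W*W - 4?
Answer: -468 - 234*I*sqrt(3) ≈ -468.0 - 405.3*I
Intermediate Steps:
U(q, t) = -4 + q
g(W) = -4 + W**2 (g(W) = W**2 - 4 = -4 + W**2)
(((g(-3) + 11) + sqrt(9 - 21)) + U(-8, -8))*(-117) = ((((-4 + (-3)**2) + 11) + sqrt(9 - 21)) + (-4 - 8))*(-117) = ((((-4 + 9) + 11) + sqrt(-12)) - 12)*(-117) = (((5 + 11) + 2*I*sqrt(3)) - 12)*(-117) = ((16 + 2*I*sqrt(3)) - 12)*(-117) = (4 + 2*I*sqrt(3))*(-117) = -468 - 234*I*sqrt(3)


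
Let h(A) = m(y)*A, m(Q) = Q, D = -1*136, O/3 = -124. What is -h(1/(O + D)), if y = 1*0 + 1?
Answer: 1/508 ≈ 0.0019685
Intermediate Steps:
O = -372 (O = 3*(-124) = -372)
D = -136
y = 1 (y = 0 + 1 = 1)
h(A) = A (h(A) = 1*A = A)
-h(1/(O + D)) = -1/(-372 - 136) = -1/(-508) = -1*(-1/508) = 1/508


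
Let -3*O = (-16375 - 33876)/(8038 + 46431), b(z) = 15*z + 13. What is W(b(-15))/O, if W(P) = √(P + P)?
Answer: 326814*I*√106/50251 ≈ 66.959*I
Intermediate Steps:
b(z) = 13 + 15*z
W(P) = √2*√P (W(P) = √(2*P) = √2*√P)
O = 50251/163407 (O = -(-16375 - 33876)/(3*(8038 + 46431)) = -(-50251)/(3*54469) = -⅓*(-50251/54469) = 50251/163407 ≈ 0.30752)
W(b(-15))/O = (√2*√(13 + 15*(-15)))/(50251/163407) = (√2*√(13 - 225))*(163407/50251) = (√2*√(-212))*(163407/50251) = (√2*(2*I*√53))*(163407/50251) = (2*I*√106)*(163407/50251) = 326814*I*√106/50251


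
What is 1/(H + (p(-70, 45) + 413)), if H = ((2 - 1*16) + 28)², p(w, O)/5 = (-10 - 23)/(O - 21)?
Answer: 8/4817 ≈ 0.0016608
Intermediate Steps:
p(w, O) = -165/(-21 + O) (p(w, O) = 5*((-10 - 23)/(O - 21)) = 5*(-33/(-21 + O)) = -165/(-21 + O))
H = 196 (H = ((2 - 16) + 28)² = (-14 + 28)² = 14² = 196)
1/(H + (p(-70, 45) + 413)) = 1/(196 + (-165/(-21 + 45) + 413)) = 1/(196 + (-165/24 + 413)) = 1/(196 + (-165*1/24 + 413)) = 1/(196 + (-55/8 + 413)) = 1/(196 + 3249/8) = 1/(4817/8) = 8/4817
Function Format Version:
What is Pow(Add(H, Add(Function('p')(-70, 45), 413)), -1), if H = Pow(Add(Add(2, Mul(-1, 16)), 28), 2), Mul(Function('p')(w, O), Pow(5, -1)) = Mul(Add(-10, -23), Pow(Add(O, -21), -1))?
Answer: Rational(8, 4817) ≈ 0.0016608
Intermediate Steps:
Function('p')(w, O) = Mul(-165, Pow(Add(-21, O), -1)) (Function('p')(w, O) = Mul(5, Mul(Add(-10, -23), Pow(Add(O, -21), -1))) = Mul(5, Mul(-33, Pow(Add(-21, O), -1))) = Mul(-165, Pow(Add(-21, O), -1)))
H = 196 (H = Pow(Add(Add(2, -16), 28), 2) = Pow(Add(-14, 28), 2) = Pow(14, 2) = 196)
Pow(Add(H, Add(Function('p')(-70, 45), 413)), -1) = Pow(Add(196, Add(Mul(-165, Pow(Add(-21, 45), -1)), 413)), -1) = Pow(Add(196, Add(Mul(-165, Pow(24, -1)), 413)), -1) = Pow(Add(196, Add(Mul(-165, Rational(1, 24)), 413)), -1) = Pow(Add(196, Add(Rational(-55, 8), 413)), -1) = Pow(Add(196, Rational(3249, 8)), -1) = Pow(Rational(4817, 8), -1) = Rational(8, 4817)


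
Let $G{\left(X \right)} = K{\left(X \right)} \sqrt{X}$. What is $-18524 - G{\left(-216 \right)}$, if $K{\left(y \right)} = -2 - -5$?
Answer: $-18524 - 18 i \sqrt{6} \approx -18524.0 - 44.091 i$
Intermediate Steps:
$K{\left(y \right)} = 3$ ($K{\left(y \right)} = -2 + 5 = 3$)
$G{\left(X \right)} = 3 \sqrt{X}$
$-18524 - G{\left(-216 \right)} = -18524 - 3 \sqrt{-216} = -18524 - 3 \cdot 6 i \sqrt{6} = -18524 - 18 i \sqrt{6}$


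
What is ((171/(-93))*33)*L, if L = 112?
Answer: -210672/31 ≈ -6795.9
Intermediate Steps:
((171/(-93))*33)*L = ((171/(-93))*33)*112 = ((171*(-1/93))*33)*112 = -57/31*33*112 = -1881/31*112 = -210672/31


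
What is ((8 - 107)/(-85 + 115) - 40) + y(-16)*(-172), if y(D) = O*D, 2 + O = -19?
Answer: -578353/10 ≈ -57835.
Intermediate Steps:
O = -21 (O = -2 - 19 = -21)
y(D) = -21*D
((8 - 107)/(-85 + 115) - 40) + y(-16)*(-172) = ((8 - 107)/(-85 + 115) - 40) - 21*(-16)*(-172) = (-99/30 - 40) + 336*(-172) = (-99*1/30 - 40) - 57792 = (-33/10 - 40) - 57792 = -433/10 - 57792 = -578353/10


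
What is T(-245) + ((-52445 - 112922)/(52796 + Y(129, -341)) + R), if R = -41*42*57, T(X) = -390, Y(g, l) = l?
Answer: -5169290887/52455 ≈ -98547.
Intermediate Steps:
R = -98154 (R = -1722*57 = -98154)
T(-245) + ((-52445 - 112922)/(52796 + Y(129, -341)) + R) = -390 + ((-52445 - 112922)/(52796 - 341) - 98154) = -390 + (-165367/52455 - 98154) = -390 - 5148833437/52455 = -5169290887/52455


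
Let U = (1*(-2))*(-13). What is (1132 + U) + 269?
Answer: 1427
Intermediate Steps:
U = 26 (U = -2*(-13) = 26)
(1132 + U) + 269 = (1132 + 26) + 269 = 1158 + 269 = 1427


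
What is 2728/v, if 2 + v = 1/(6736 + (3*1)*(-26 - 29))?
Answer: -17925688/13141 ≈ -1364.1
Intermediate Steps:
v = -13141/6571 (v = -2 + 1/(6736 + (3*1)*(-26 - 29)) = -2 + 1/(6736 + 3*(-55)) = -2 + 1/(6736 - 165) = -2 + 1/6571 = -13141/6571 ≈ -1.9998)
2728/v = 2728/(-13141/6571) = 2728*(-6571/13141) = -17925688/13141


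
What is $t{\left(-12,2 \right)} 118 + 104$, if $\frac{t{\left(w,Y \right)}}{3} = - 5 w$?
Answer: $21344$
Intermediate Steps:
$t{\left(w,Y \right)} = - 15 w$ ($t{\left(w,Y \right)} = 3 \left(- 5 w\right) = - 15 w$)
$t{\left(-12,2 \right)} 118 + 104 = \left(-15\right) \left(-12\right) 118 + 104 = 180 \cdot 118 + 104 = 21240 + 104 = 21344$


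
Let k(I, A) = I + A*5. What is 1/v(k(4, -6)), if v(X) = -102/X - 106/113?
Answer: 1469/4385 ≈ 0.33501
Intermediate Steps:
k(I, A) = I + 5*A
v(X) = -106/113 - 102/X (v(X) = -102/X - 106*1/113 = -102/X - 106/113 = -106/113 - 102/X)
1/v(k(4, -6)) = 1/(-106/113 - 102/(4 + 5*(-6))) = 1/(-106/113 - 102/(4 - 30)) = 1/(-106/113 - 102/(-26)) = 1/(-106/113 - 102*(-1/26)) = 1/(-106/113 + 51/13) = 1/(4385/1469) = 1469/4385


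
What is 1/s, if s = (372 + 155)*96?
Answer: 1/50592 ≈ 1.9766e-5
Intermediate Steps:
s = 50592 (s = 527*96 = 50592)
1/s = 1/50592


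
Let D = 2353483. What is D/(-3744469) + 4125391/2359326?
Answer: 9894765079921/8834423067894 ≈ 1.1200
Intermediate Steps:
D/(-3744469) + 4125391/2359326 = 2353483/(-3744469) + 4125391/2359326 = 2353483*(-1/3744469) + 4125391*(1/2359326) = -2353483/3744469 + 4125391/2359326 = 9894765079921/8834423067894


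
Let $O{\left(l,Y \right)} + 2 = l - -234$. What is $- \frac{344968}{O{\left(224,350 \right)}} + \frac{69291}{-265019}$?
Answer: $- \frac{11431833886}{15106083} \approx -756.77$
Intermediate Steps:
$O{\left(l,Y \right)} = 232 + l$ ($O{\left(l,Y \right)} = -2 + \left(l - -234\right) = -2 + \left(l + 234\right) = -2 + \left(234 + l\right) = 232 + l$)
$- \frac{344968}{O{\left(224,350 \right)}} + \frac{69291}{-265019} = - \frac{344968}{232 + 224} + \frac{69291}{-265019} = - \frac{344968}{456} + 69291 \left(- \frac{1}{265019}\right) = \left(-344968\right) \frac{1}{456} - \frac{69291}{265019} = - \frac{43121}{57} - \frac{69291}{265019} = - \frac{11431833886}{15106083}$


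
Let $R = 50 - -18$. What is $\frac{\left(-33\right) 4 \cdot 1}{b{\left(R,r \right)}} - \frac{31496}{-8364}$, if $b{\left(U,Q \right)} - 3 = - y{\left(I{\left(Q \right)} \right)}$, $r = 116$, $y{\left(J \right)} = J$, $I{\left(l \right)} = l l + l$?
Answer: $\frac{35706106}{9457593} \approx 3.7754$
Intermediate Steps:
$I{\left(l \right)} = l + l^{2}$ ($I{\left(l \right)} = l^{2} + l = l + l^{2}$)
$R = 68$ ($R = 50 + 18 = 68$)
$b{\left(U,Q \right)} = 3 - Q \left(1 + Q\right)$
$\frac{\left(-33\right) 4 \cdot 1}{b{\left(R,r \right)}} - \frac{31496}{-8364} = \frac{\left(-33\right) 4 \cdot 1}{3 - 116 \left(1 + 116\right)} - \frac{31496}{-8364} = \frac{\left(-132\right) 1}{3 - 116 \cdot 117} - - \frac{7874}{2091} = - \frac{132}{3 - 13572} + \frac{7874}{2091} = - \frac{132}{-13569} + \frac{7874}{2091} = \left(-132\right) \left(- \frac{1}{13569}\right) + \frac{7874}{2091} = \frac{44}{4523} + \frac{7874}{2091} = \frac{35706106}{9457593}$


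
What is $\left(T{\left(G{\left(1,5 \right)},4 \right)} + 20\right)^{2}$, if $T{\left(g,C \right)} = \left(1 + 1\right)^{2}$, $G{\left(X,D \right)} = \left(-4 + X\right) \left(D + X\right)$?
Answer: $576$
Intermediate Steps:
$T{\left(g,C \right)} = 4$ ($T{\left(g,C \right)} = 2^{2} = 4$)
$\left(T{\left(G{\left(1,5 \right)},4 \right)} + 20\right)^{2} = \left(4 + 20\right)^{2} = 24^{2} = 576$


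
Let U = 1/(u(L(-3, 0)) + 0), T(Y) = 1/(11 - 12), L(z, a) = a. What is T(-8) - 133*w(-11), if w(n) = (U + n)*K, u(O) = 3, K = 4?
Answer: 17021/3 ≈ 5673.7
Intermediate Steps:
T(Y) = -1 (T(Y) = 1/(-1) = -1)
U = ⅓ (U = 1/(3 + 0) = 1/3 = ⅓ ≈ 0.33333)
w(n) = 4/3 + 4*n (w(n) = (⅓ + n)*4 = 4/3 + 4*n)
T(-8) - 133*w(-11) = -1 - 133*(4/3 + 4*(-11)) = -1 - 133*(4/3 - 44) = -1 - 133*(-128/3) = -1 + 17024/3 = 17021/3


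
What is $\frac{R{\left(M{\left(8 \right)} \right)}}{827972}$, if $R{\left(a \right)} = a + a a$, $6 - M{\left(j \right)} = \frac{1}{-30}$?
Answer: $\frac{38191}{745174800} \approx 5.1251 \cdot 10^{-5}$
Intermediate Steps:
$M{\left(j \right)} = \frac{181}{30}$ ($M{\left(j \right)} = 6 - \frac{1}{-30} = 6 - - \frac{1}{30} = 6 + \frac{1}{30} = \frac{181}{30}$)
$R{\left(a \right)} = a + a^{2}$
$\frac{R{\left(M{\left(8 \right)} \right)}}{827972} = \frac{\frac{181}{30} \left(1 + \frac{181}{30}\right)}{827972} = \frac{181}{30} \cdot \frac{211}{30} \cdot \frac{1}{827972} = \frac{38191}{900} \cdot \frac{1}{827972} = \frac{38191}{745174800}$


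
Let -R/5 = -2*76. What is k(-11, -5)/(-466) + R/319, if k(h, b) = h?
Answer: 357669/148654 ≈ 2.4061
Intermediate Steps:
R = 760 (R = -(-10)*76 = -5*(-152) = 760)
k(-11, -5)/(-466) + R/319 = -11/(-466) + 760/319 = -11*(-1/466) + 760*(1/319) = 11/466 + 760/319 = 357669/148654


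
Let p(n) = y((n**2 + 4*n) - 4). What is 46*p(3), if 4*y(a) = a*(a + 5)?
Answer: 4301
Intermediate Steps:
y(a) = a*(5 + a)/4 (y(a) = (a*(a + 5))/4 = (a*(5 + a))/4 = a*(5 + a)/4)
p(n) = (1 + n**2 + 4*n)*(-4 + n**2 + 4*n)/4 (p(n) = ((n**2 + 4*n) - 4)*(5 + ((n**2 + 4*n) - 4))/4 = (-4 + n**2 + 4*n)*(5 + (-4 + n**2 + 4*n))/4 = (-4 + n**2 + 4*n)*(1 + n**2 + 4*n)/4 = (1 + n**2 + 4*n)*(-4 + n**2 + 4*n)/4)
46*p(3) = 46*((1 + 3**2 + 4*3)*(-4 + 3**2 + 4*3)/4) = 46*((1 + 9 + 12)*(-4 + 9 + 12)/4) = 46*((1/4)*22*17) = 46*(187/2) = 4301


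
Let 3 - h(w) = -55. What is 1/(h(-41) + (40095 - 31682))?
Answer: 1/8471 ≈ 0.00011805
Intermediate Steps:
h(w) = 58 (h(w) = 3 - 1*(-55) = 3 + 55 = 58)
1/(h(-41) + (40095 - 31682)) = 1/(58 + (40095 - 31682)) = 1/(58 + 8413) = 1/8471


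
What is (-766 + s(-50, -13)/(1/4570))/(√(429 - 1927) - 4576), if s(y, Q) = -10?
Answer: 106314208/10470637 + 23233*I*√1498/10470637 ≈ 10.154 + 0.085879*I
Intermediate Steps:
(-766 + s(-50, -13)/(1/4570))/(√(429 - 1927) - 4576) = (-766 - 10/(1/4570))/(√(429 - 1927) - 4576) = (-766 - 10/1/4570)/(√(-1498) - 4576) = (-766 - 10*4570)/(I*√1498 - 4576) = (-766 - 45700)/(-4576 + I*√1498) = -46466/(-4576 + I*√1498)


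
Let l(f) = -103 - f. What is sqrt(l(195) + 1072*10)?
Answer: 3*sqrt(1158) ≈ 102.09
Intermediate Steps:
sqrt(l(195) + 1072*10) = sqrt((-103 - 1*195) + 1072*10) = sqrt((-103 - 195) + 10720) = sqrt(-298 + 10720) = sqrt(10422) = 3*sqrt(1158)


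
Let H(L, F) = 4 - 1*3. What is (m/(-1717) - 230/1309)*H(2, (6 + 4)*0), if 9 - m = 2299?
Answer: 153100/132209 ≈ 1.1580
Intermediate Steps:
m = -2290 (m = 9 - 1*2299 = 9 - 2299 = -2290)
H(L, F) = 1 (H(L, F) = 4 - 3 = 1)
(m/(-1717) - 230/1309)*H(2, (6 + 4)*0) = (-2290/(-1717) - 230/1309)*1 = (-2290*(-1/1717) - 230*1/1309)*1 = (2290/1717 - 230/1309)*1 = (153100/132209)*1 = 153100/132209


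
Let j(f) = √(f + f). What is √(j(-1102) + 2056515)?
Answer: √(2056515 + 2*I*√551) ≈ 1434.1 + 0.02*I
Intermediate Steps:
j(f) = √2*√f (j(f) = √(2*f) = √2*√f)
√(j(-1102) + 2056515) = √(√2*√(-1102) + 2056515) = √(√2*(I*√1102) + 2056515) = √(2*I*√551 + 2056515) = √(2056515 + 2*I*√551)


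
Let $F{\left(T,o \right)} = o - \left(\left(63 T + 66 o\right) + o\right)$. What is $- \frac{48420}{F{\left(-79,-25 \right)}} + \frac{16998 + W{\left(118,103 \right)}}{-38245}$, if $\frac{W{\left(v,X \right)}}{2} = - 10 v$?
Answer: $- \frac{649609642}{84483205} \approx -7.6892$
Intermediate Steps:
$W{\left(v,X \right)} = - 20 v$ ($W{\left(v,X \right)} = 2 \left(- 10 v\right) = - 20 v$)
$F{\left(T,o \right)} = - 66 o - 63 T$ ($F{\left(T,o \right)} = o - \left(63 T + 67 o\right) = - 66 o - 63 T$)
$- \frac{48420}{F{\left(-79,-25 \right)}} + \frac{16998 + W{\left(118,103 \right)}}{-38245} = - \frac{48420}{\left(-66\right) \left(-25\right) - -4977} + \frac{16998 - 2360}{-38245} = - \frac{48420}{1650 + 4977} + \left(16998 - 2360\right) \left(- \frac{1}{38245}\right) = - \frac{48420}{6627} + 14638 \left(- \frac{1}{38245}\right) = \left(-48420\right) \frac{1}{6627} - \frac{14638}{38245} = - \frac{16140}{2209} - \frac{14638}{38245} = - \frac{649609642}{84483205}$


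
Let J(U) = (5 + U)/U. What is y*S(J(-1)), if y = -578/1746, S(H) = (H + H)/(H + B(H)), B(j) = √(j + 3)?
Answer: -544/873 - 136*I/873 ≈ -0.62314 - 0.15578*I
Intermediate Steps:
J(U) = (5 + U)/U
B(j) = √(3 + j)
S(H) = 2*H/(H + √(3 + H)) (S(H) = (H + H)/(H + √(3 + H)) = (2*H)/(H + √(3 + H)) = 2*H/(H + √(3 + H)))
y = -289/873 (y = -578*1/1746 = -289/873 ≈ -0.33104)
y*S(J(-1)) = -578*(5 - 1)/(-1)/(873*((5 - 1)/(-1) + √(3 + (5 - 1)/(-1)))) = -578*(-1*4)/(873*(-1*4 + √(3 - 1*4))) = -578*(-4)/(873*(-4 + √(3 - 4))) = -578*(-4)/(873*(-4 + √(-1))) = -578*(-4)/(873*(-4 + I)) = -578*(-4)*(-4 - I)/17/873 = -289*(32/17 + 8*I/17)/873 = -544/873 - 136*I/873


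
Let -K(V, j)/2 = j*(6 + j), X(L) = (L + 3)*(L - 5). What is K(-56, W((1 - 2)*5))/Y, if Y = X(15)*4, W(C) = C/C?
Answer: -7/360 ≈ -0.019444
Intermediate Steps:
X(L) = (-5 + L)*(3 + L) (X(L) = (3 + L)*(-5 + L) = (-5 + L)*(3 + L))
W(C) = 1
Y = 720 (Y = (-15 + 15**2 - 2*15)*4 = (-15 + 225 - 30)*4 = 180*4 = 720)
K(V, j) = -2*j*(6 + j)
K(-56, W((1 - 2)*5))/Y = -2*1*(6 + 1)/720 = -2*1*7*(1/720) = -14*1/720 = -7/360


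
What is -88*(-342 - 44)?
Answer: 33968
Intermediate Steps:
-88*(-342 - 44) = -88*(-386) = 33968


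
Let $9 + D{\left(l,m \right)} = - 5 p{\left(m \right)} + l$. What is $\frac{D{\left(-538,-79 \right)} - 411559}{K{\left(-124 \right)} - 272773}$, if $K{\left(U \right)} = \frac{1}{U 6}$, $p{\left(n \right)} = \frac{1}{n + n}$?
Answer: $\frac{24221940396}{16032505927} \approx 1.5108$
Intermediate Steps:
$p{\left(n \right)} = \frac{1}{2 n}$
$D{\left(l,m \right)} = -9 + l - \frac{5}{2 m}$ ($D{\left(l,m \right)} = -9 + \left(- 5 \frac{1}{2 m} + l\right) = -9 + \left(- \frac{5}{2 m} + l\right) = -9 + \left(l - \frac{5}{2 m}\right) = -9 + l - \frac{5}{2 m}$)
$K{\left(U \right)} = \frac{1}{6 U}$
$\frac{D{\left(-538,-79 \right)} - 411559}{K{\left(-124 \right)} - 272773} = \frac{\left(-9 - 538 - \frac{5}{2 \left(-79\right)}\right) - 411559}{\frac{1}{6 \left(-124\right)} - 272773} = \frac{\left(-9 - 538 - - \frac{5}{158}\right) - 411559}{\frac{1}{6} \left(- \frac{1}{124}\right) - 272773} = \frac{\left(-9 - 538 + \frac{5}{158}\right) - 411559}{- \frac{1}{744} - 272773} = \frac{- \frac{86421}{158} - 411559}{- \frac{202943113}{744}} = \left(- \frac{65112743}{158}\right) \left(- \frac{744}{202943113}\right) = \frac{24221940396}{16032505927}$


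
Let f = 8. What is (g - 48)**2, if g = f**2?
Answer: 256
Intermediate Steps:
g = 64 (g = 8**2 = 64)
(g - 48)**2 = (64 - 48)**2 = 16**2 = 256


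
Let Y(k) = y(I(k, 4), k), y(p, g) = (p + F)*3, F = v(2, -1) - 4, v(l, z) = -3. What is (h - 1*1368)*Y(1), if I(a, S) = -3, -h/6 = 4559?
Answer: 861660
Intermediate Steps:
h = -27354 (h = -6*4559 = -27354)
F = -7 (F = -3 - 4 = -7)
y(p, g) = -21 + 3*p (y(p, g) = (p - 7)*3 = (-7 + p)*3 = -21 + 3*p)
Y(k) = -30 (Y(k) = -21 + 3*(-3) = -21 - 9 = -30)
(h - 1*1368)*Y(1) = (-27354 - 1*1368)*(-30) = (-27354 - 1368)*(-30) = -28722*(-30) = 861660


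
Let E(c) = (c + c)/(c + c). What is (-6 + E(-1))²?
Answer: 25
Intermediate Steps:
E(c) = 1 (E(c) = (2*c)/((2*c)) = (2*c)*(1/(2*c)) = 1)
(-6 + E(-1))² = (-6 + 1)² = (-5)² = 25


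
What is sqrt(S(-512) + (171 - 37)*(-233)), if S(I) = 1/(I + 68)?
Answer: I*sqrt(1538745159)/222 ≈ 176.7*I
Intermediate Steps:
S(I) = 1/(68 + I)
sqrt(S(-512) + (171 - 37)*(-233)) = sqrt(1/(68 - 512) + (171 - 37)*(-233)) = sqrt(1/(-444) + 134*(-233)) = sqrt(-1/444 - 31222) = sqrt(-13862569/444) = I*sqrt(1538745159)/222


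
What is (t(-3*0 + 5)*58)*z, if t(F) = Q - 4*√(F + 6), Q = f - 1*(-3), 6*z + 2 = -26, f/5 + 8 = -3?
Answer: 42224/3 + 3248*√11/3 ≈ 17665.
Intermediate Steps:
f = -55 (f = -40 + 5*(-3) = -40 - 15 = -55)
z = -14/3 (z = -⅓ + (⅙)*(-26) = -⅓ - 13/3 = -14/3 ≈ -4.6667)
Q = -52 (Q = -55 - 1*(-3) = -55 + 3 = -52)
t(F) = -52 - 4*√(6 + F) (t(F) = -52 - 4*√(F + 6) = -52 - 4*√(6 + F))
(t(-3*0 + 5)*58)*z = ((-52 - 4*√(6 + (-3*0 + 5)))*58)*(-14/3) = ((-52 - 4*√(6 + (0 + 5)))*58)*(-14/3) = ((-52 - 4*√(6 + 5))*58)*(-14/3) = ((-52 - 4*√11)*58)*(-14/3) = (-3016 - 232*√11)*(-14/3) = 42224/3 + 3248*√11/3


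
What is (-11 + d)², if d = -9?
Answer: 400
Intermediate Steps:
(-11 + d)² = (-11 - 9)² = (-20)² = 400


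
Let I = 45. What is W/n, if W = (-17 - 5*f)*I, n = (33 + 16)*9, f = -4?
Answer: 15/49 ≈ 0.30612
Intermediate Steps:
n = 441 (n = 49*9 = 441)
W = 135 (W = (-17 - 5*(-4))*45 = (-17 + 20)*45 = 3*45 = 135)
W/n = 135/441 = 135*(1/441) = 15/49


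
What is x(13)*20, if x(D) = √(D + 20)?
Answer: 20*√33 ≈ 114.89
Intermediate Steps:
x(D) = √(20 + D)
x(13)*20 = √(20 + 13)*20 = √33*20 = 20*√33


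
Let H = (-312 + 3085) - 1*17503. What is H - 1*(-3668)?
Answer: -11062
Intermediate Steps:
H = -14730 (H = 2773 - 17503 = -14730)
H - 1*(-3668) = -14730 - 1*(-3668) = -14730 + 3668 = -11062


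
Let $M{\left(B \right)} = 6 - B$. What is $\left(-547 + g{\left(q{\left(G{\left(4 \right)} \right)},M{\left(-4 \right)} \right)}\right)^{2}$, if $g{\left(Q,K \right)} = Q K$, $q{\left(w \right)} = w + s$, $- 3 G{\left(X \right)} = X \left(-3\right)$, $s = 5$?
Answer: $208849$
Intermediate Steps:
$G{\left(X \right)} = X$ ($G{\left(X \right)} = - \frac{X \left(-3\right)}{3} = - \frac{\left(-3\right) X}{3} = X$)
$q{\left(w \right)} = 5 + w$ ($q{\left(w \right)} = w + 5 = 5 + w$)
$g{\left(Q,K \right)} = K Q$
$\left(-547 + g{\left(q{\left(G{\left(4 \right)} \right)},M{\left(-4 \right)} \right)}\right)^{2} = \left(-547 + \left(6 - -4\right) \left(5 + 4\right)\right)^{2} = \left(-547 + \left(6 + 4\right) 9\right)^{2} = \left(-547 + 10 \cdot 9\right)^{2} = \left(-547 + 90\right)^{2} = \left(-457\right)^{2} = 208849$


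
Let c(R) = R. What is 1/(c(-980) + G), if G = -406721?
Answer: -1/407701 ≈ -2.4528e-6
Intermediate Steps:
1/(c(-980) + G) = 1/(-980 - 406721) = 1/(-407701) = -1/407701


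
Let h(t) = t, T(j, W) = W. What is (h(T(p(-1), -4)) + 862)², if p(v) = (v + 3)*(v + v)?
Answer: 736164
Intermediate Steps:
p(v) = 2*v*(3 + v) (p(v) = (3 + v)*(2*v) = 2*v*(3 + v))
(h(T(p(-1), -4)) + 862)² = (-4 + 862)² = 858² = 736164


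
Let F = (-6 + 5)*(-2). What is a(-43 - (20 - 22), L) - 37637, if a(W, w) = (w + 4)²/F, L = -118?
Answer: -31139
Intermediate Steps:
F = 2 (F = -1*(-2) = 2)
a(W, w) = (4 + w)²/2 (a(W, w) = (w + 4)²/2 = (4 + w)²*(½) = (4 + w)²/2)
a(-43 - (20 - 22), L) - 37637 = (4 - 118)²/2 - 37637 = (½)*(-114)² - 37637 = (½)*12996 - 37637 = 6498 - 37637 = -31139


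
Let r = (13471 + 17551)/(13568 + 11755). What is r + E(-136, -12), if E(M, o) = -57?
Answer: -1412389/25323 ≈ -55.775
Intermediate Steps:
r = 31022/25323 ≈ 1.2251
r + E(-136, -12) = 31022/25323 - 57 = -1412389/25323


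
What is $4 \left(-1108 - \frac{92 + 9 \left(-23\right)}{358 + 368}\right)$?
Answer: $- \frac{1608586}{363} \approx -4431.4$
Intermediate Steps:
$4 \left(-1108 - \frac{92 + 9 \left(-23\right)}{358 + 368}\right) = 4 \left(-1108 - \frac{92 - 207}{726}\right) = 4 \left(-1108 - \left(-115\right) \frac{1}{726}\right) = 4 \left(-1108 - - \frac{115}{726}\right) = 4 \left(-1108 + \frac{115}{726}\right) = 4 \left(- \frac{804293}{726}\right) = - \frac{1608586}{363}$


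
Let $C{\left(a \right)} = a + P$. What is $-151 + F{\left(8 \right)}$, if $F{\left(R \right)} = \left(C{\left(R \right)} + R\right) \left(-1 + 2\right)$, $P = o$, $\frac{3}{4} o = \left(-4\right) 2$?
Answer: $- \frac{437}{3} \approx -145.67$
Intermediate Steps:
$o = - \frac{32}{3}$ ($o = \frac{4 \left(\left(-4\right) 2\right)}{3} = \frac{4}{3} \left(-8\right) = - \frac{32}{3} \approx -10.667$)
$P = - \frac{32}{3} \approx -10.667$
$C{\left(a \right)} = - \frac{32}{3} + a$ ($C{\left(a \right)} = a - \frac{32}{3} = - \frac{32}{3} + a$)
$F{\left(R \right)} = - \frac{32}{3} + 2 R$ ($F{\left(R \right)} = \left(\left(- \frac{32}{3} + R\right) + R\right) \left(-1 + 2\right) = \left(- \frac{32}{3} + 2 R\right) 1 = - \frac{32}{3} + 2 R$)
$-151 + F{\left(8 \right)} = -151 + \left(- \frac{32}{3} + 2 \cdot 8\right) = -151 + \left(- \frac{32}{3} + 16\right) = -151 + \frac{16}{3} = - \frac{437}{3}$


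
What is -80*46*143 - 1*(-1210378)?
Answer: 684138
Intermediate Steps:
-80*46*143 - 1*(-1210378) = -3680*143 + 1210378 = -526240 + 1210378 = 684138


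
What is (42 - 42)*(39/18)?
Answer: 0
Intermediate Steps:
(42 - 42)*(39/18) = 0*(39*(1/18)) = 0*(13/6) = 0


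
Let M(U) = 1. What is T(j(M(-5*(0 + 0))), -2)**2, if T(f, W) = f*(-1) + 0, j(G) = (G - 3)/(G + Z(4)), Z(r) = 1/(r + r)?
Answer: 256/81 ≈ 3.1605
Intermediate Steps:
Z(r) = 1/(2*r)
j(G) = (-3 + G)/(1/8 + G) (j(G) = (G - 3)/(G + (1/2)/4) = (-3 + G)/(G + (1/2)*(1/4)) = (-3 + G)/(G + 1/8) = (-3 + G)/(1/8 + G))
T(f, W) = -f (T(f, W) = -f + 0 = -f)
T(j(M(-5*(0 + 0))), -2)**2 = (-8*(-3 + 1)/(1 + 8*1))**2 = (-8*(-2)/(1 + 8))**2 = (-8*(-2)/9)**2 = (-1*(-16/9))**2 = (16/9)**2 = 256/81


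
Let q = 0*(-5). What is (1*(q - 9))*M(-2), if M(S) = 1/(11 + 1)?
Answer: -¾ ≈ -0.75000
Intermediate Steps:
q = 0
M(S) = 1/12
(1*(q - 9))*M(-2) = (1*(0 - 9))*(1/12) = (1*(-9))*(1/12) = -9*1/12 = -¾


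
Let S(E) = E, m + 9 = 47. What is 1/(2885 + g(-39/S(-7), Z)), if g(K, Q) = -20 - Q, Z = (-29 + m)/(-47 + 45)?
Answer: 2/5739 ≈ 0.00034849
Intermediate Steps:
m = 38 (m = -9 + 47 = 38)
Z = -9/2 (Z = (-29 + 38)/(-47 + 45) = 9/(-2) = 9*(-1/2) = -9/2 ≈ -4.5000)
1/(2885 + g(-39/S(-7), Z)) = 1/(2885 + (-20 - 1*(-9/2))) = 1/(2885 + (-20 + 9/2)) = 1/(2885 - 31/2) = 1/(5739/2) = 2/5739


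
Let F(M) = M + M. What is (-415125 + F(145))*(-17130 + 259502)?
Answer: -100544388620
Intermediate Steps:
F(M) = 2*M
(-415125 + F(145))*(-17130 + 259502) = (-415125 + 2*145)*(-17130 + 259502) = (-415125 + 290)*242372 = -414835*242372 = -100544388620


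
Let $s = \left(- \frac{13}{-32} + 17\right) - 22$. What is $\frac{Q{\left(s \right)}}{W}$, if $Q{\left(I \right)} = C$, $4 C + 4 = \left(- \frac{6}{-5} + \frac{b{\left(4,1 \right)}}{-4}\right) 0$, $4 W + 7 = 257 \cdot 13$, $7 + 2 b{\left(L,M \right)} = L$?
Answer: $- \frac{2}{1667} \approx -0.0011998$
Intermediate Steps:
$b{\left(L,M \right)} = - \frac{7}{2} + \frac{L}{2}$
$s = - \frac{147}{32}$ ($s = \left(\left(-13\right) \left(- \frac{1}{32}\right) + 17\right) - 22 = \left(\frac{13}{32} + 17\right) - 22 = \frac{557}{32} - 22 = - \frac{147}{32} \approx -4.5938$)
$W = \frac{1667}{2}$ ($W = - \frac{7}{4} + \frac{257 \cdot 13}{4} = - \frac{7}{4} + \frac{1}{4} \cdot 3341 = - \frac{7}{4} + \frac{3341}{4} = \frac{1667}{2} \approx 833.5$)
$C = -1$ ($C = -1 + \frac{\left(- \frac{6}{-5} + \frac{- \frac{7}{2} + \frac{1}{2} \cdot 4}{-4}\right) 0}{4} = -1 + \frac{\left(\left(-6\right) \left(- \frac{1}{5}\right) + \left(- \frac{7}{2} + 2\right) \left(- \frac{1}{4}\right)\right) 0}{4} = -1 + \frac{\left(\frac{6}{5} - - \frac{3}{8}\right) 0}{4} = -1 + \frac{\left(\frac{6}{5} + \frac{3}{8}\right) 0}{4} = -1 + \frac{\frac{63}{40} \cdot 0}{4} = -1 + \frac{1}{4} \cdot 0 = -1 + 0 = -1$)
$Q{\left(I \right)} = -1$
$\frac{Q{\left(s \right)}}{W} = - \frac{1}{\frac{1667}{2}} = \left(-1\right) \frac{2}{1667} = - \frac{2}{1667}$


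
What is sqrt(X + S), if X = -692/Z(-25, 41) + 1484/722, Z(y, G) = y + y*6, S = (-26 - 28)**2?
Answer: sqrt(1292185734)/665 ≈ 54.056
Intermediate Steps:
S = 2916 (S = (-54)**2 = 2916)
Z(y, G) = 7*y (Z(y, G) = y + 6*y = 7*y)
X = 379662/63175 (X = -692/(7*(-25)) + 1484/722 = -692/(-175) + 1484*(1/722) = -692*(-1/175) + 742/361 = 692/175 + 742/361 = 379662/63175 ≈ 6.0097)
sqrt(X + S) = sqrt(379662/63175 + 2916) = sqrt(184597962/63175) = sqrt(1292185734)/665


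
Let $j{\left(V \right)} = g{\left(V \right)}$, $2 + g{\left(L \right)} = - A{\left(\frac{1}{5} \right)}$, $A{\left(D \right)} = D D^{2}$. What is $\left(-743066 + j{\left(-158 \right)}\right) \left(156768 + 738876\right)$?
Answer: $- \frac{83190550369644}{125} \approx -6.6552 \cdot 10^{11}$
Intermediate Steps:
$A{\left(D \right)} = D^{3}$
$g{\left(L \right)} = - \frac{251}{125}$ ($g{\left(L \right)} = -2 - \left(\frac{1}{5}\right)^{3} = -2 - \frac{1}{125} = - \frac{251}{125}$)
$j{\left(V \right)} = - \frac{251}{125}$
$\left(-743066 + j{\left(-158 \right)}\right) \left(156768 + 738876\right) = \left(-743066 - \frac{251}{125}\right) \left(156768 + 738876\right) = \left(- \frac{92883501}{125}\right) 895644 = - \frac{83190550369644}{125}$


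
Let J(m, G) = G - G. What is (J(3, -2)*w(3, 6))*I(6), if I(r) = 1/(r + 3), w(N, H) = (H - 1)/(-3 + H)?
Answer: 0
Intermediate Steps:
w(N, H) = (-1 + H)/(-3 + H)
I(r) = 1/(3 + r)
J(m, G) = 0
(J(3, -2)*w(3, 6))*I(6) = (0*((-1 + 6)/(-3 + 6)))/(3 + 6) = (0*(5/3))/9 = (0*((⅓)*5))*(⅑) = (0*(5/3))*(⅑) = 0*(⅑) = 0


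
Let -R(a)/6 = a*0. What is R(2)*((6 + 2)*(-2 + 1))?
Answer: 0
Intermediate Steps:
R(a) = 0 (R(a) = -6*a*0 = -6*0 = 0)
R(2)*((6 + 2)*(-2 + 1)) = 0*((6 + 2)*(-2 + 1)) = 0*(8*(-1)) = 0*(-8) = 0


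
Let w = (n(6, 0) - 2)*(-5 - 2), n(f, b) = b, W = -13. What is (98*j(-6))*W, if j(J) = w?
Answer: -17836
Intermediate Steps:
w = 14 (w = (0 - 2)*(-5 - 2) = -2*(-7) = 14)
j(J) = 14
(98*j(-6))*W = (98*14)*(-13) = 1372*(-13) = -17836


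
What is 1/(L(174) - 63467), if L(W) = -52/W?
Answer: -87/5521655 ≈ -1.5756e-5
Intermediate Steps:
1/(L(174) - 63467) = 1/(-52/174 - 63467) = 1/(-52*1/174 - 63467) = 1/(-26/87 - 63467) = 1/(-5521655/87) = -87/5521655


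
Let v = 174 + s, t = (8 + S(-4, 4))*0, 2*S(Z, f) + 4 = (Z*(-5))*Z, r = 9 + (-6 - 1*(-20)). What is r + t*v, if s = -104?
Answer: 23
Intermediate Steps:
r = 23 (r = 9 + (-6 + 20) = 9 + 14 = 23)
S(Z, f) = -2 - 5*Z**2/2 (S(Z, f) = -2 + ((Z*(-5))*Z)/2 = -2 + ((-5*Z)*Z)/2 = -2 + (-5*Z**2)/2 = -2 - 5*Z**2/2)
t = 0 (t = (8 + (-2 - 5/2*(-4)**2))*0 = (8 + (-2 - 5/2*16))*0 = (8 + (-2 - 40))*0 = (8 - 42)*0 = -34*0 = 0)
v = 70 (v = 174 - 104 = 70)
r + t*v = 23 + 0*70 = 23 + 0 = 23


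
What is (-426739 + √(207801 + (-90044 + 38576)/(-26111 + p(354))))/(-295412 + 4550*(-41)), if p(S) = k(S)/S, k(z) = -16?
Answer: 426739/481962 - 3*√54797630500536205/742487362370 ≈ 0.88447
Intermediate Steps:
p(S) = -16/S
(-426739 + √(207801 + (-90044 + 38576)/(-26111 + p(354))))/(-295412 + 4550*(-41)) = (-426739 + √(207801 + (-90044 + 38576)/(-26111 - 16/354)))/(-295412 + 4550*(-41)) = (-426739 + √(207801 - 51468/(-26111 - 16*1/354)))/(-295412 - 186550) = (-426739 + √(207801 - 51468/(-26111 - 8/177)))/(-481962) = (-426739 + √(207801 - 51468/(-4621655/177)))*(-1/481962) = (-426739 + √(207801 - 51468*(-177/4621655)))*(-1/481962) = (-426739 + √(207801 + 9109836/4621655))*(-1/481962) = (-426739 + √(960393640491/4621655))*(-1/481962) = (-426739 + 9*√54797630500536205/4621655)*(-1/481962) = 426739/481962 - 3*√54797630500536205/742487362370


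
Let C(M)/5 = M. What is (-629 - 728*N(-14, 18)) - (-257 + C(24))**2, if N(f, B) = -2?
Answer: -17942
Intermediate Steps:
C(M) = 5*M
(-629 - 728*N(-14, 18)) - (-257 + C(24))**2 = (-629 - 728*(-2)) - (-257 + 5*24)**2 = (-629 + 1456) - (-257 + 120)**2 = 827 - 1*(-137)**2 = 827 - 1*18769 = 827 - 18769 = -17942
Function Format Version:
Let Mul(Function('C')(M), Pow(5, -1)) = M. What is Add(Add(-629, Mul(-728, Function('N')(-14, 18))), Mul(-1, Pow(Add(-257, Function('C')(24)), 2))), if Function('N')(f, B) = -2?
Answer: -17942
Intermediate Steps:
Function('C')(M) = Mul(5, M)
Add(Add(-629, Mul(-728, Function('N')(-14, 18))), Mul(-1, Pow(Add(-257, Function('C')(24)), 2))) = Add(Add(-629, Mul(-728, -2)), Mul(-1, Pow(Add(-257, Mul(5, 24)), 2))) = Add(Add(-629, 1456), Mul(-1, Pow(Add(-257, 120), 2))) = Add(827, Mul(-1, Pow(-137, 2))) = Add(827, Mul(-1, 18769)) = Add(827, -18769) = -17942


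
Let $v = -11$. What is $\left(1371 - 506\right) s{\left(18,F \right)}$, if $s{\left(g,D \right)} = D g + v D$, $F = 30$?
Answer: $181650$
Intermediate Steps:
$s{\left(g,D \right)} = - 11 D + D g$ ($s{\left(g,D \right)} = D g - 11 D = - 11 D + D g$)
$\left(1371 - 506\right) s{\left(18,F \right)} = \left(1371 - 506\right) 30 \left(-11 + 18\right) = 865 \cdot 30 \cdot 7 = 865 \cdot 210 = 181650$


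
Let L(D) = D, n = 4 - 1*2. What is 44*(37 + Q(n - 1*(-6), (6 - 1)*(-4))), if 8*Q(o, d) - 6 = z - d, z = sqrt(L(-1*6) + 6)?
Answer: 1771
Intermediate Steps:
n = 2 (n = 4 - 2 = 2)
z = 0 (z = sqrt(-1*6 + 6) = sqrt(-6 + 6) = sqrt(0) = 0)
Q(o, d) = 3/4 - d/8 (Q(o, d) = 3/4 + (0 - d)/8 = 3/4 + (-d)/8 = 3/4 - d/8)
44*(37 + Q(n - 1*(-6), (6 - 1)*(-4))) = 44*(37 + (3/4 - (6 - 1)*(-4)/8)) = 44*(37 + (3/4 - 5*(-4)/8)) = 44*(37 + (3/4 - 1/8*(-20))) = 44*(37 + (3/4 + 5/2)) = 44*(37 + 13/4) = 44*(161/4) = 1771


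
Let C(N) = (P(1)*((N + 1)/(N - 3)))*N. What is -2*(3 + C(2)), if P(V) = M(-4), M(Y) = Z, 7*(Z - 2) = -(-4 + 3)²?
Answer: 114/7 ≈ 16.286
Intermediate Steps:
Z = 13/7 (Z = 2 + (-(-4 + 3)²)/7 = 2 + (-1*(-1)²)/7 = 2 + (-1*1)/7 = 2 + (⅐)*(-1) = 2 - ⅐ = 13/7 ≈ 1.8571)
M(Y) = 13/7
P(V) = 13/7
C(N) = 13*N*(1 + N)/(7*(-3 + N)) (C(N) = (13*((N + 1)/(N - 3))/7)*N = (13*((1 + N)/(-3 + N))/7)*N = (13*(1 + N)/(7*(-3 + N)))*N = 13*N*(1 + N)/(7*(-3 + N)))
-2*(3 + C(2)) = -2*(3 + (13/7)*2*(1 + 2)/(-3 + 2)) = -2*(3 + (13/7)*2*3/(-1)) = -2*(3 + (13/7)*2*(-1)*3) = -2*(3 - 78/7) = -2*(-57/7) = 114/7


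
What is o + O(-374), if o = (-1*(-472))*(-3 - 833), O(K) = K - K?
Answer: -394592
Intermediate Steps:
O(K) = 0
o = -394592 (o = 472*(-836) = -394592)
o + O(-374) = -394592 + 0 = -394592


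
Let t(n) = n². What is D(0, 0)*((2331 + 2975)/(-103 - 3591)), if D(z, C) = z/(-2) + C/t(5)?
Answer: 0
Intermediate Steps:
D(z, C) = -z/2 + C/25 (D(z, C) = z/(-2) + C/(5²) = z*(-½) + C/25 = -z/2 + C*(1/25) = -z/2 + C/25)
D(0, 0)*((2331 + 2975)/(-103 - 3591)) = (-½*0 + (1/25)*0)*((2331 + 2975)/(-103 - 3591)) = (0 + 0)*(5306/(-3694)) = 0*(5306*(-1/3694)) = 0*(-2653/1847) = 0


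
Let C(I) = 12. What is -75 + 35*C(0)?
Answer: 345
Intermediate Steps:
-75 + 35*C(0) = -75 + 35*12 = -75 + 420 = 345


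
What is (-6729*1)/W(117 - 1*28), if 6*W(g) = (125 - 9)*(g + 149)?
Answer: -20187/13804 ≈ -1.4624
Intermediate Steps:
W(g) = 8642/3 + 58*g/3 (W(g) = ((125 - 9)*(g + 149))/6 = (116*(149 + g))/6 = (17284 + 116*g)/6 = 8642/3 + 58*g/3)
(-6729*1)/W(117 - 1*28) = (-6729*1)/(8642/3 + 58*(117 - 1*28)/3) = -6729/(8642/3 + 58*(117 - 28)/3) = -6729/(8642/3 + (58/3)*89) = -6729/(8642/3 + 5162/3) = -6729/13804/3 = -6729*3/13804 = -20187/13804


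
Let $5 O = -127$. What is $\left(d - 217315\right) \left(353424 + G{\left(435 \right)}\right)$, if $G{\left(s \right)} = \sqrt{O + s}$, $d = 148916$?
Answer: $-24173848176 - \frac{2188768 \sqrt{10}}{5} \approx -2.4175 \cdot 10^{10}$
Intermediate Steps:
$O = - \frac{127}{5}$ ($O = \frac{1}{5} \left(-127\right) = - \frac{127}{5} \approx -25.4$)
$G{\left(s \right)} = \sqrt{- \frac{127}{5} + s}$
$\left(d - 217315\right) \left(353424 + G{\left(435 \right)}\right) = \left(148916 - 217315\right) \left(353424 + \frac{\sqrt{-635 + 25 \cdot 435}}{5}\right) = - 68399 \left(353424 + \frac{\sqrt{-635 + 10875}}{5}\right) = - 68399 \left(353424 + \frac{\sqrt{10240}}{5}\right) = - 68399 \left(353424 + \frac{32 \sqrt{10}}{5}\right) = -24173848176 - \frac{2188768 \sqrt{10}}{5}$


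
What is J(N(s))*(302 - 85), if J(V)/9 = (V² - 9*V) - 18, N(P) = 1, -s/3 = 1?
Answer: -50778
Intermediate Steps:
s = -3 (s = -3*1 = -3)
J(V) = -162 - 81*V + 9*V² (J(V) = 9*((V² - 9*V) - 18) = 9*(-18 + V² - 9*V) = -162 - 81*V + 9*V²)
J(N(s))*(302 - 85) = (-162 - 81*1 + 9*1²)*(302 - 85) = (-162 - 81 + 9*1)*217 = (-162 - 81 + 9)*217 = -234*217 = -50778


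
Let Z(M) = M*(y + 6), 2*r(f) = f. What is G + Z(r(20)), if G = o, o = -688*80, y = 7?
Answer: -54910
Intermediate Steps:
r(f) = f/2
o = -55040
Z(M) = 13*M (Z(M) = M*(7 + 6) = M*13 = 13*M)
G = -55040
G + Z(r(20)) = -55040 + 13*((½)*20) = -55040 + 13*10 = -55040 + 130 = -54910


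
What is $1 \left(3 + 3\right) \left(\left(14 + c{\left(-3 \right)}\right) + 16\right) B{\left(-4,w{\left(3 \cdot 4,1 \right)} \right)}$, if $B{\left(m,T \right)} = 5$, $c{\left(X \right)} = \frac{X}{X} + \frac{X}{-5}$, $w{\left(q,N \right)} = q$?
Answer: $948$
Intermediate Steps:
$c{\left(X \right)} = 1 - \frac{X}{5}$ ($c{\left(X \right)} = 1 + X \left(- \frac{1}{5}\right) = 1 - \frac{X}{5}$)
$1 \left(3 + 3\right) \left(\left(14 + c{\left(-3 \right)}\right) + 16\right) B{\left(-4,w{\left(3 \cdot 4,1 \right)} \right)} = 1 \left(3 + 3\right) \left(\left(14 + \left(1 - - \frac{3}{5}\right)\right) + 16\right) 5 = 1 \cdot 6 \left(\left(14 + \left(1 + \frac{3}{5}\right)\right) + 16\right) 5 = 6 \left(\left(14 + \frac{8}{5}\right) + 16\right) 5 = 6 \left(\frac{78}{5} + 16\right) 5 = 6 \cdot \frac{158}{5} \cdot 5 = \frac{948}{5} \cdot 5 = 948$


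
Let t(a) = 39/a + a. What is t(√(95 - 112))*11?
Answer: -242*I*√17/17 ≈ -58.694*I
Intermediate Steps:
t(a) = a + 39/a
t(√(95 - 112))*11 = (√(95 - 112) + 39/(√(95 - 112)))*11 = (√(-17) + 39/(√(-17)))*11 = (I*√17 + 39/((I*√17)))*11 = (I*√17 + 39*(-I*√17/17))*11 = (I*√17 - 39*I*√17/17)*11 = -22*I*√17/17*11 = -242*I*√17/17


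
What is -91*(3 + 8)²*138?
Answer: -1519518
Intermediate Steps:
-91*(3 + 8)²*138 = -91*11²*138 = -91*121*138 = -11011*138 = -1519518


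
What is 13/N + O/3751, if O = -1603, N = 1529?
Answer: -218384/521389 ≈ -0.41885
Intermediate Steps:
13/N + O/3751 = 13/1529 - 1603/3751 = -218384/521389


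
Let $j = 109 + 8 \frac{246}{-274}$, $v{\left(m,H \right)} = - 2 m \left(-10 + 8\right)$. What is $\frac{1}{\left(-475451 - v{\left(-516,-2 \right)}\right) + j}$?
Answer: $- \frac{137}{64840070} \approx -2.1129 \cdot 10^{-6}$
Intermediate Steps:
$v{\left(m,H \right)} = 4 m$ ($v{\left(m,H \right)} = - 2 m \left(-2\right) = 4 m$)
$j = \frac{13949}{137}$ ($j = 109 + 8 \cdot 246 \left(- \frac{1}{274}\right) = 109 + 8 \left(- \frac{123}{137}\right) = 109 - \frac{984}{137} = \frac{13949}{137} \approx 101.82$)
$\frac{1}{\left(-475451 - v{\left(-516,-2 \right)}\right) + j} = \frac{1}{\left(-475451 - 4 \left(-516\right)\right) + \frac{13949}{137}} = \frac{1}{\left(-475451 - -2064\right) + \frac{13949}{137}} = \frac{1}{\left(-475451 + 2064\right) + \frac{13949}{137}} = \frac{1}{-473387 + \frac{13949}{137}} = \frac{1}{- \frac{64840070}{137}} = - \frac{137}{64840070}$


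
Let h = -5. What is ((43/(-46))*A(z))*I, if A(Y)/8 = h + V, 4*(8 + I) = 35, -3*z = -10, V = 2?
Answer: 387/23 ≈ 16.826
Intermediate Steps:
z = 10/3 (z = -⅓*(-10) = 10/3 ≈ 3.3333)
I = ¾ (I = -8 + (¼)*35 = -8 + 35/4 = ¾ ≈ 0.75000)
A(Y) = -24 (A(Y) = 8*(-5 + 2) = 8*(-3) = -24)
((43/(-46))*A(z))*I = ((43/(-46))*(-24))*(¾) = ((43*(-1/46))*(-24))*(¾) = -43/46*(-24)*(¾) = (516/23)*(¾) = 387/23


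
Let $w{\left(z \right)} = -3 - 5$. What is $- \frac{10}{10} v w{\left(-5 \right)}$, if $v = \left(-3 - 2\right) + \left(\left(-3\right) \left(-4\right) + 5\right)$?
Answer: $96$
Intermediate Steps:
$w{\left(z \right)} = -8$
$v = 12$ ($v = -5 + \left(12 + 5\right) = -5 + 17 = 12$)
$- \frac{10}{10} v w{\left(-5 \right)} = - \frac{10}{10} \cdot 12 \left(-8\right) = \left(-10\right) \frac{1}{10} \cdot 12 \left(-8\right) = \left(-1\right) 12 \left(-8\right) = \left(-12\right) \left(-8\right) = 96$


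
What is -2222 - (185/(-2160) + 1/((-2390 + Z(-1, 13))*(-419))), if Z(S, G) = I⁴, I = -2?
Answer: -477392732267/214856496 ≈ -2221.9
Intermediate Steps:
Z(S, G) = 16 (Z(S, G) = (-2)⁴ = 16)
-2222 - (185/(-2160) + 1/((-2390 + Z(-1, 13))*(-419))) = -2222 - (185/(-2160) + 1/((-2390 + 16)*(-419))) = -2222 - (185*(-1/2160) - 1/419/(-2374)) = -2222 - (-37/432 - 1/2374*(-1/419)) = -2222 - (-37/432 + 1/994706) = -2222 - 1*(-18401845/214856496) = -2222 + 18401845/214856496 = -477392732267/214856496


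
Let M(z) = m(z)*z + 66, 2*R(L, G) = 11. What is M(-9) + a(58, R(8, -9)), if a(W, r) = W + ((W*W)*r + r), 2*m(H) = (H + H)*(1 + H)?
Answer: 35967/2 ≈ 17984.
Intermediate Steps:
m(H) = H*(1 + H) (m(H) = ((H + H)*(1 + H))/2 = ((2*H)*(1 + H))/2 = (2*H*(1 + H))/2 = H*(1 + H))
R(L, G) = 11/2 (R(L, G) = (½)*11 = 11/2)
a(W, r) = W + r + r*W² (a(W, r) = W + (W²*r + r) = W + (r*W² + r) = W + (r + r*W²) = W + r + r*W²)
M(z) = 66 + z²*(1 + z) (M(z) = (z*(1 + z))*z + 66 = z²*(1 + z) + 66 = 66 + z²*(1 + z))
M(-9) + a(58, R(8, -9)) = (66 + (-9)²*(1 - 9)) + (58 + 11/2 + (11/2)*58²) = (66 + 81*(-8)) + (58 + 11/2 + (11/2)*3364) = (66 - 648) + (58 + 11/2 + 18502) = -582 + 37131/2 = 35967/2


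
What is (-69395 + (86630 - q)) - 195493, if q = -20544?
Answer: -157714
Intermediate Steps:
(-69395 + (86630 - q)) - 195493 = (-69395 + (86630 - 1*(-20544))) - 195493 = (-69395 + (86630 + 20544)) - 195493 = (-69395 + 107174) - 195493 = 37779 - 195493 = -157714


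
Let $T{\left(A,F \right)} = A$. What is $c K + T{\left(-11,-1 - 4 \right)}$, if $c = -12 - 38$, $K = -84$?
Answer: $4189$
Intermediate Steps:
$c = -50$ ($c = -12 - 38 = -50$)
$c K + T{\left(-11,-1 - 4 \right)} = \left(-50\right) \left(-84\right) - 11 = 4200 - 11 = 4189$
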